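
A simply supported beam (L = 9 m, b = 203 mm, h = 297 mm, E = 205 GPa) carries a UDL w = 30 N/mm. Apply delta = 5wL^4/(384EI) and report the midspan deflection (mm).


I = 203 * 297^3 / 12 = 443184068.25 mm^4
L = 9000.0 mm, w = 30 N/mm, E = 205000.0 MPa
delta = 5 * w * L^4 / (384 * E * I)
= 5 * 30 * 9000.0^4 / (384 * 205000.0 * 443184068.25)
= 28.2093 mm

28.2093 mm


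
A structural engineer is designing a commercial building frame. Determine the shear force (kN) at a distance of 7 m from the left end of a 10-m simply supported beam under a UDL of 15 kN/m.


R_A = w * L / 2 = 15 * 10 / 2 = 75.0 kN
V(x) = R_A - w * x = 75.0 - 15 * 7
= -30.0 kN

-30.0 kN


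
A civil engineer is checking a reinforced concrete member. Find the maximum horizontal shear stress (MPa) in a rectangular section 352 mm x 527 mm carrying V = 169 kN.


A = b * h = 352 * 527 = 185504 mm^2
V = 169 kN = 169000.0 N
tau_max = 1.5 * V / A = 1.5 * 169000.0 / 185504
= 1.3665 MPa

1.3665 MPa


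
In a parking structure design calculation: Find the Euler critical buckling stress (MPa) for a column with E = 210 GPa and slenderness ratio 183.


sigma_cr = pi^2 * E / lambda^2
= 9.8696 * 210000.0 / 183^2
= 9.8696 * 210000.0 / 33489
= 61.8895 MPa

61.8895 MPa


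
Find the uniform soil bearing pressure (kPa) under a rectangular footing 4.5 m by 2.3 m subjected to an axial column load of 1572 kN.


A = 4.5 * 2.3 = 10.35 m^2
q = P / A = 1572 / 10.35
= 151.8841 kPa

151.8841 kPa


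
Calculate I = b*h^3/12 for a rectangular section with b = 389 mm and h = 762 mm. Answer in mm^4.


I = b * h^3 / 12
= 389 * 762^3 / 12
= 389 * 442450728 / 12
= 14342777766.0 mm^4

14342777766.0 mm^4


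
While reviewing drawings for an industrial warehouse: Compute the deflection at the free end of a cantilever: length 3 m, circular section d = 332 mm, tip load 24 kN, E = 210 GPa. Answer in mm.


I = pi * d^4 / 64 = pi * 332^4 / 64 = 596378850.42 mm^4
L = 3000.0 mm, P = 24000.0 N, E = 210000.0 MPa
delta = P * L^3 / (3 * E * I)
= 24000.0 * 3000.0^3 / (3 * 210000.0 * 596378850.42)
= 1.7247 mm

1.7247 mm


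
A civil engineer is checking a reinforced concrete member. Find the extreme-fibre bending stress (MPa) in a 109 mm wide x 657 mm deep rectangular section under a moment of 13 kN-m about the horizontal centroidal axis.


I = b * h^3 / 12 = 109 * 657^3 / 12 = 2575973319.75 mm^4
y = h / 2 = 657 / 2 = 328.5 mm
M = 13 kN-m = 13000000.0 N-mm
sigma = M * y / I = 13000000.0 * 328.5 / 2575973319.75
= 1.66 MPa

1.66 MPa


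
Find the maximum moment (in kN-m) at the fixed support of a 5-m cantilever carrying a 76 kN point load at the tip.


For a cantilever with a point load at the free end:
M_max = P * L = 76 * 5 = 380 kN-m

380 kN-m


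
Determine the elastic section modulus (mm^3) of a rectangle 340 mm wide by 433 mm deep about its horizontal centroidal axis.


S = b * h^2 / 6
= 340 * 433^2 / 6
= 340 * 187489 / 6
= 10624376.67 mm^3

10624376.67 mm^3


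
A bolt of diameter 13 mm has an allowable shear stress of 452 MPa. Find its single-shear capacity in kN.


A = pi * d^2 / 4 = pi * 13^2 / 4 = 132.7323 mm^2
V = f_v * A / 1000 = 452 * 132.7323 / 1000
= 59.995 kN

59.995 kN


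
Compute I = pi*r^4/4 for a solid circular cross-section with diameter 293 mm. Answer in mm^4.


r = d / 2 = 293 / 2 = 146.5 mm
I = pi * r^4 / 4 = pi * 146.5^4 / 4
= 361776522.7 mm^4

361776522.7 mm^4


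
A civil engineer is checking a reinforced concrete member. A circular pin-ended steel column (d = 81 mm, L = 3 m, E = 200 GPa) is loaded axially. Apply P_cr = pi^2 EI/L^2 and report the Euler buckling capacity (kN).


I = pi * d^4 / 64 = 2113050.98 mm^4
L = 3000.0 mm
P_cr = pi^2 * E * I / L^2
= 9.8696 * 200000.0 * 2113050.98 / 3000.0^2
= 463443.94 N = 463.4439 kN

463.4439 kN


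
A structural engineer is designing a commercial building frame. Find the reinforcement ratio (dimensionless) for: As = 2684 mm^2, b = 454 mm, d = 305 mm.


rho = As / (b * d)
= 2684 / (454 * 305)
= 2684 / 138470
= 0.019383 (dimensionless)

0.019383 (dimensionless)


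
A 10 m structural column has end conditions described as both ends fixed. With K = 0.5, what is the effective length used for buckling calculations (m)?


L_eff = K * L
= 0.5 * 10
= 5.0 m

5.0 m


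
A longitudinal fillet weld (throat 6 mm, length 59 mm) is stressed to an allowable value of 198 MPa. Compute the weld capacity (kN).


Strength = throat * length * allowable stress
= 6 * 59 * 198 N
= 70092 N
= 70.09 kN

70.09 kN


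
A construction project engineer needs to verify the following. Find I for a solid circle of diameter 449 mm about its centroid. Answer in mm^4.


r = d / 2 = 449 / 2 = 224.5 mm
I = pi * r^4 / 4 = pi * 224.5^4 / 4
= 1995056790.82 mm^4

1995056790.82 mm^4


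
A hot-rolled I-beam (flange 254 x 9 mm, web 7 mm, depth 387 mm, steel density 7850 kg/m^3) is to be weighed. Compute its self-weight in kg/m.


A_flanges = 2 * 254 * 9 = 4572 mm^2
A_web = (387 - 2 * 9) * 7 = 2583 mm^2
A_total = 4572 + 2583 = 7155 mm^2 = 0.007155 m^2
Weight = rho * A = 7850 * 0.007155 = 56.1668 kg/m

56.1668 kg/m


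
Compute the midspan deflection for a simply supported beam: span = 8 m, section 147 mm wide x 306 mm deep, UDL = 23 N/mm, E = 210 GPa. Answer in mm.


I = 147 * 306^3 / 12 = 350994546.0 mm^4
L = 8000.0 mm, w = 23 N/mm, E = 210000.0 MPa
delta = 5 * w * L^4 / (384 * E * I)
= 5 * 23 * 8000.0^4 / (384 * 210000.0 * 350994546.0)
= 16.6421 mm

16.6421 mm


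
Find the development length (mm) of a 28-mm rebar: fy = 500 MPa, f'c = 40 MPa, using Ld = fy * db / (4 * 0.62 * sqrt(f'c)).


Ld = (fy * db) / (4 * 0.62 * sqrt(f'c))
= (500 * 28) / (4 * 0.62 * sqrt(40))
= 14000 / 15.6849
= 892.58 mm

892.58 mm


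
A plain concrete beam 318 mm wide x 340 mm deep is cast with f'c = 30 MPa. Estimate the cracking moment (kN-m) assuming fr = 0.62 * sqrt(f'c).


fr = 0.62 * sqrt(30) = 0.62 * 5.4772 = 3.3959 MPa
I = 318 * 340^3 / 12 = 1041556000.0 mm^4
y_t = 170.0 mm
M_cr = fr * I / y_t = 3.3959 * 1041556000.0 / 170.0 N-mm
= 20.8059 kN-m

20.8059 kN-m


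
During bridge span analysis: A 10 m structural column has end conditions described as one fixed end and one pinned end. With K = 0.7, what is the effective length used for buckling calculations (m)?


L_eff = K * L
= 0.7 * 10
= 7.0 m

7.0 m


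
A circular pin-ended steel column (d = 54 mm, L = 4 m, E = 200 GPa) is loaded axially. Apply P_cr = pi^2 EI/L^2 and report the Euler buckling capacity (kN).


I = pi * d^4 / 64 = 417392.79 mm^4
L = 4000.0 mm
P_cr = pi^2 * E * I / L^2
= 9.8696 * 200000.0 * 417392.79 / 4000.0^2
= 51493.77 N = 51.4938 kN

51.4938 kN


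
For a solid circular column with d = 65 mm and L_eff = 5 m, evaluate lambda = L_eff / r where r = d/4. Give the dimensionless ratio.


Radius of gyration r = d / 4 = 65 / 4 = 16.25 mm
L_eff = 5000.0 mm
Slenderness ratio = L / r = 5000.0 / 16.25 = 307.69 (dimensionless)

307.69 (dimensionless)


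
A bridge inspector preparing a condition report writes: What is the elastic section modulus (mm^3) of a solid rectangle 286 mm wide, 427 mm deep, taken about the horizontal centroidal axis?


S = b * h^2 / 6
= 286 * 427^2 / 6
= 286 * 182329 / 6
= 8691015.67 mm^3

8691015.67 mm^3


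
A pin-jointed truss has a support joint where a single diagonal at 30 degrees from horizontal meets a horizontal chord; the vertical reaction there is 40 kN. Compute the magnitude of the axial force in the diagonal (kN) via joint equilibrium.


At the joint, only the diagonal has a vertical component, so vertical equilibrium gives:
F * sin(30) = 40
F = 40 / sin(30)
= 40 / 0.5
= 80.0 kN

80.0 kN


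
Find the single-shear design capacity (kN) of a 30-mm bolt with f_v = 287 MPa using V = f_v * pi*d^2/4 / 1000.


A = pi * d^2 / 4 = pi * 30^2 / 4 = 706.8583 mm^2
V = f_v * A / 1000 = 287 * 706.8583 / 1000
= 202.8683 kN

202.8683 kN


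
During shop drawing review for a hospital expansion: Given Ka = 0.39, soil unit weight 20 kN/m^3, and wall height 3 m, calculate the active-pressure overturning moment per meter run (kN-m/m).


Pa = 0.5 * Ka * gamma * H^2
= 0.5 * 0.39 * 20 * 3^2
= 35.1 kN/m
Arm = H / 3 = 3 / 3 = 1.0 m
Mo = Pa * arm = Pa * H / 3 = 35.1 * 3 / 3 = 35.1 kN-m/m

35.1 kN-m/m


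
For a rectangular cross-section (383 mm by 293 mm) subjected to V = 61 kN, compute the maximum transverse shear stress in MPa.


A = b * h = 383 * 293 = 112219 mm^2
V = 61 kN = 61000.0 N
tau_max = 1.5 * V / A = 1.5 * 61000.0 / 112219
= 0.8154 MPa

0.8154 MPa


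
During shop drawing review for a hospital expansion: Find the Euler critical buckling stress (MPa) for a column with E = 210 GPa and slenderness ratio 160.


sigma_cr = pi^2 * E / lambda^2
= 9.8696 * 210000.0 / 160^2
= 9.8696 * 210000.0 / 25600
= 80.9616 MPa

80.9616 MPa


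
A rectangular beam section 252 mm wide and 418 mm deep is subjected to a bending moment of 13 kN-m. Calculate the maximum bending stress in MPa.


I = b * h^3 / 12 = 252 * 418^3 / 12 = 1533727272.0 mm^4
y = h / 2 = 418 / 2 = 209.0 mm
M = 13 kN-m = 13000000.0 N-mm
sigma = M * y / I = 13000000.0 * 209.0 / 1533727272.0
= 1.77 MPa

1.77 MPa


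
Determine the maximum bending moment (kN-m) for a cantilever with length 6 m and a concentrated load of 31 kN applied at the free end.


For a cantilever with a point load at the free end:
M_max = P * L = 31 * 6 = 186 kN-m

186 kN-m


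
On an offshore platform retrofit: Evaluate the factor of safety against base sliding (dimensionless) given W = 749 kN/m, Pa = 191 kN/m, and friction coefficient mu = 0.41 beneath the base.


Resisting force = mu * W = 0.41 * 749 = 307.09 kN/m
FOS = Resisting / Driving = 307.09 / 191
= 1.6078 (dimensionless)

1.6078 (dimensionless)


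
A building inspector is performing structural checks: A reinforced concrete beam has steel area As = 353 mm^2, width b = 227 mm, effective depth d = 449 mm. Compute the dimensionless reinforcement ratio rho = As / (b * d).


rho = As / (b * d)
= 353 / (227 * 449)
= 353 / 101923
= 0.003463 (dimensionless)

0.003463 (dimensionless)


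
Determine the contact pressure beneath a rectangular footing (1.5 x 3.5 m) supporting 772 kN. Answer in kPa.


A = 1.5 * 3.5 = 5.25 m^2
q = P / A = 772 / 5.25
= 147.0476 kPa

147.0476 kPa


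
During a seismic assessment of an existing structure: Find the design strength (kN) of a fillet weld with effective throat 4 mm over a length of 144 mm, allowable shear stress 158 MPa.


Strength = throat * length * allowable stress
= 4 * 144 * 158 N
= 91008 N
= 91.01 kN

91.01 kN


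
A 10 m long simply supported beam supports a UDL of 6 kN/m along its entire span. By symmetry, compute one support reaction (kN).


Total load = w * L = 6 * 10 = 60 kN
By symmetry, each reaction R = total / 2 = 60 / 2 = 30.0 kN

30.0 kN


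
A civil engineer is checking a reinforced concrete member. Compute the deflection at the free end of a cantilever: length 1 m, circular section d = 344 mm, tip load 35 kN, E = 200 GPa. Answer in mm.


I = pi * d^4 / 64 = pi * 344^4 / 64 = 687390726.76 mm^4
L = 1000.0 mm, P = 35000.0 N, E = 200000.0 MPa
delta = P * L^3 / (3 * E * I)
= 35000.0 * 1000.0^3 / (3 * 200000.0 * 687390726.76)
= 0.0849 mm

0.0849 mm


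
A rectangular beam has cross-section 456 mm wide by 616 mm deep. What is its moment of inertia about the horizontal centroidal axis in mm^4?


I = b * h^3 / 12
= 456 * 616^3 / 12
= 456 * 233744896 / 12
= 8882306048.0 mm^4

8882306048.0 mm^4


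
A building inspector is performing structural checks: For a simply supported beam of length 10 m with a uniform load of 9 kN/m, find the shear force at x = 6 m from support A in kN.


R_A = w * L / 2 = 9 * 10 / 2 = 45.0 kN
V(x) = R_A - w * x = 45.0 - 9 * 6
= -9.0 kN

-9.0 kN


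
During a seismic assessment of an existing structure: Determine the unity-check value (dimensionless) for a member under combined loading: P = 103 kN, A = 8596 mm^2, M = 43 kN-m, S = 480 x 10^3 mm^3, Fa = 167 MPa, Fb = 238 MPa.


f_a = P / A = 103000.0 / 8596 = 11.9823 MPa
f_b = M / S = 43000000.0 / 480000.0 = 89.5833 MPa
Ratio = f_a / Fa + f_b / Fb
= 11.9823 / 167 + 89.5833 / 238
= 0.4482 (dimensionless)

0.4482 (dimensionless)


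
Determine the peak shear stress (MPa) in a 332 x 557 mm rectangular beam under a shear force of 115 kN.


A = b * h = 332 * 557 = 184924 mm^2
V = 115 kN = 115000.0 N
tau_max = 1.5 * V / A = 1.5 * 115000.0 / 184924
= 0.9328 MPa

0.9328 MPa


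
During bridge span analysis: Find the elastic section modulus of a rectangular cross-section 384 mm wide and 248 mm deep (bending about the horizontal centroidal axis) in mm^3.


S = b * h^2 / 6
= 384 * 248^2 / 6
= 384 * 61504 / 6
= 3936256.0 mm^3

3936256.0 mm^3


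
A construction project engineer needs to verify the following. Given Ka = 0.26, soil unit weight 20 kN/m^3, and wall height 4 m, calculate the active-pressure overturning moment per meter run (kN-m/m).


Pa = 0.5 * Ka * gamma * H^2
= 0.5 * 0.26 * 20 * 4^2
= 41.6 kN/m
Arm = H / 3 = 4 / 3 = 1.3333 m
Mo = Pa * arm = Pa * H / 3 = 41.6 * 4 / 3 = 55.4667 kN-m/m

55.4667 kN-m/m


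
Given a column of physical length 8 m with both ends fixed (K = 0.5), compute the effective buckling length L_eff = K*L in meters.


L_eff = K * L
= 0.5 * 8
= 4.0 m

4.0 m


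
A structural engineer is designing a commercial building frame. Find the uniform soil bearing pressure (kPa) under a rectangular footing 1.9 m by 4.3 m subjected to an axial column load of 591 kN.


A = 1.9 * 4.3 = 8.17 m^2
q = P / A = 591 / 8.17
= 72.3378 kPa

72.3378 kPa


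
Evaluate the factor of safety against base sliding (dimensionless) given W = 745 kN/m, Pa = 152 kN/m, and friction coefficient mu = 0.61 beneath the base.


Resisting force = mu * W = 0.61 * 745 = 454.45 kN/m
FOS = Resisting / Driving = 454.45 / 152
= 2.9898 (dimensionless)

2.9898 (dimensionless)


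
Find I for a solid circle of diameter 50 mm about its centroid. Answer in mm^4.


r = d / 2 = 50 / 2 = 25.0 mm
I = pi * r^4 / 4 = pi * 25.0^4 / 4
= 306796.16 mm^4

306796.16 mm^4


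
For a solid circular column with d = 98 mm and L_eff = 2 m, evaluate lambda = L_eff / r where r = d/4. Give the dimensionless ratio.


Radius of gyration r = d / 4 = 98 / 4 = 24.5 mm
L_eff = 2000.0 mm
Slenderness ratio = L / r = 2000.0 / 24.5 = 81.63 (dimensionless)

81.63 (dimensionless)


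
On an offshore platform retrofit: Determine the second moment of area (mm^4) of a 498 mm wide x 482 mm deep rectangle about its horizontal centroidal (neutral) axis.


I = b * h^3 / 12
= 498 * 482^3 / 12
= 498 * 111980168 / 12
= 4647176972.0 mm^4

4647176972.0 mm^4


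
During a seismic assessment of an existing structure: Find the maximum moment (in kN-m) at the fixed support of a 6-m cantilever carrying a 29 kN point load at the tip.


For a cantilever with a point load at the free end:
M_max = P * L = 29 * 6 = 174 kN-m

174 kN-m


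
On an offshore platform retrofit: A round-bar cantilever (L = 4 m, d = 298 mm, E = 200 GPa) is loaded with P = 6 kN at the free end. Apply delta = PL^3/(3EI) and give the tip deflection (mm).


I = pi * d^4 / 64 = pi * 298^4 / 64 = 387110503.31 mm^4
L = 4000.0 mm, P = 6000.0 N, E = 200000.0 MPa
delta = P * L^3 / (3 * E * I)
= 6000.0 * 4000.0^3 / (3 * 200000.0 * 387110503.31)
= 1.6533 mm

1.6533 mm


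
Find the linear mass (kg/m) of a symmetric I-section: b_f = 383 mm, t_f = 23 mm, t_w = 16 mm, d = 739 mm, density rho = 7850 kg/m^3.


A_flanges = 2 * 383 * 23 = 17618 mm^2
A_web = (739 - 2 * 23) * 16 = 11088 mm^2
A_total = 17618 + 11088 = 28706 mm^2 = 0.028706 m^2
Weight = rho * A = 7850 * 0.028706 = 225.3421 kg/m

225.3421 kg/m


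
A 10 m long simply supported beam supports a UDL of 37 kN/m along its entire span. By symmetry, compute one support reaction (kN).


Total load = w * L = 37 * 10 = 370 kN
By symmetry, each reaction R = total / 2 = 370 / 2 = 185.0 kN

185.0 kN


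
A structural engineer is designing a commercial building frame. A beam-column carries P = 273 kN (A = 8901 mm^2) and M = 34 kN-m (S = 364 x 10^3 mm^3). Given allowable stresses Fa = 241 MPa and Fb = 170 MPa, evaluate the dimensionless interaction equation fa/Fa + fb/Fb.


f_a = P / A = 273000.0 / 8901 = 30.6707 MPa
f_b = M / S = 34000000.0 / 364000.0 = 93.4066 MPa
Ratio = f_a / Fa + f_b / Fb
= 30.6707 / 241 + 93.4066 / 170
= 0.6767 (dimensionless)

0.6767 (dimensionless)


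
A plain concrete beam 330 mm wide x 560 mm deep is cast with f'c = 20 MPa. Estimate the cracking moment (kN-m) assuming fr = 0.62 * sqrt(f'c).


fr = 0.62 * sqrt(20) = 0.62 * 4.4721 = 2.7727 MPa
I = 330 * 560^3 / 12 = 4829440000.0 mm^4
y_t = 280.0 mm
M_cr = fr * I / y_t = 2.7727 * 4829440000.0 / 280.0 N-mm
= 47.8239 kN-m

47.8239 kN-m


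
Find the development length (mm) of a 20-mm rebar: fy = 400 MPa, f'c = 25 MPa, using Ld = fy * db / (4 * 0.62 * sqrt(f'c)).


Ld = (fy * db) / (4 * 0.62 * sqrt(f'c))
= (400 * 20) / (4 * 0.62 * sqrt(25))
= 8000 / 12.4
= 645.16 mm

645.16 mm


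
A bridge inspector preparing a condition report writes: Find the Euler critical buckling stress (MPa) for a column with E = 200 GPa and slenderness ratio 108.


sigma_cr = pi^2 * E / lambda^2
= 9.8696 * 200000.0 / 108^2
= 9.8696 * 200000.0 / 11664
= 169.2319 MPa

169.2319 MPa


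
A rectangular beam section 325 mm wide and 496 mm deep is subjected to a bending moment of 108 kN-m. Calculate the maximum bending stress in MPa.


I = b * h^3 / 12 = 325 * 496^3 / 12 = 3304814933.33 mm^4
y = h / 2 = 496 / 2 = 248.0 mm
M = 108 kN-m = 108000000.0 N-mm
sigma = M * y / I = 108000000.0 * 248.0 / 3304814933.33
= 8.1 MPa

8.1 MPa


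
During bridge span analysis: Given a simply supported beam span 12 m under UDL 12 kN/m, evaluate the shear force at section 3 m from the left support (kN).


R_A = w * L / 2 = 12 * 12 / 2 = 72.0 kN
V(x) = R_A - w * x = 72.0 - 12 * 3
= 36.0 kN

36.0 kN


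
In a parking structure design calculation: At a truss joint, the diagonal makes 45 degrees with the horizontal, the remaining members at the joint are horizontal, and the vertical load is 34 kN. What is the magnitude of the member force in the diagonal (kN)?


At the joint, only the diagonal has a vertical component, so vertical equilibrium gives:
F * sin(45) = 34
F = 34 / sin(45)
= 34 / 0.707107
= 48.08 kN

48.08 kN


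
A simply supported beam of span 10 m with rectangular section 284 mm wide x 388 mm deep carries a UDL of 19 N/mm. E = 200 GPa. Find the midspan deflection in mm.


I = 284 * 388^3 / 12 = 1382395370.67 mm^4
L = 10000.0 mm, w = 19 N/mm, E = 200000.0 MPa
delta = 5 * w * L^4 / (384 * E * I)
= 5 * 19 * 10000.0^4 / (384 * 200000.0 * 1382395370.67)
= 8.9481 mm

8.9481 mm


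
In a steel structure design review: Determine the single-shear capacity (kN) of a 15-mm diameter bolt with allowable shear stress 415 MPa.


A = pi * d^2 / 4 = pi * 15^2 / 4 = 176.7146 mm^2
V = f_v * A / 1000 = 415 * 176.7146 / 1000
= 73.3366 kN

73.3366 kN


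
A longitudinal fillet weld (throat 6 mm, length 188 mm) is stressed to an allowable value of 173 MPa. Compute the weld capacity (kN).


Strength = throat * length * allowable stress
= 6 * 188 * 173 N
= 195144 N
= 195.14 kN

195.14 kN


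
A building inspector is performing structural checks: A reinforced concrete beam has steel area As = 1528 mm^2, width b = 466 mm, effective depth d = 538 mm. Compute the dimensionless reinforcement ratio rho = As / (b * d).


rho = As / (b * d)
= 1528 / (466 * 538)
= 1528 / 250708
= 0.006095 (dimensionless)

0.006095 (dimensionless)


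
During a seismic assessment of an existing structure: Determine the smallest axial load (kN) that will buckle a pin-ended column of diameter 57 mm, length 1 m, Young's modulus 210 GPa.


I = pi * d^4 / 64 = 518166.49 mm^4
L = 1000.0 mm
P_cr = pi^2 * E * I / L^2
= 9.8696 * 210000.0 * 518166.49 / 1000.0^2
= 1073960.63 N = 1073.9606 kN

1073.9606 kN


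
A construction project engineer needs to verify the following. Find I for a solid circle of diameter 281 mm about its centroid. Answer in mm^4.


r = d / 2 = 281 / 2 = 140.5 mm
I = pi * r^4 / 4 = pi * 140.5^4 / 4
= 306051969.3 mm^4

306051969.3 mm^4


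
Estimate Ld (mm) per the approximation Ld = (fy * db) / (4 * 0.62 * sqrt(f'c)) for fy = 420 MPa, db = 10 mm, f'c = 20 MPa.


Ld = (fy * db) / (4 * 0.62 * sqrt(f'c))
= (420 * 10) / (4 * 0.62 * sqrt(20))
= 4200 / 11.0909
= 378.69 mm

378.69 mm


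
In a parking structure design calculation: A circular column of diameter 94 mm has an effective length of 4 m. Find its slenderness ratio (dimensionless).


Radius of gyration r = d / 4 = 94 / 4 = 23.5 mm
L_eff = 4000.0 mm
Slenderness ratio = L / r = 4000.0 / 23.5 = 170.21 (dimensionless)

170.21 (dimensionless)


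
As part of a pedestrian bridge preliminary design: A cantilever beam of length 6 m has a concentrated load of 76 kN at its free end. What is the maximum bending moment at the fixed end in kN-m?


For a cantilever with a point load at the free end:
M_max = P * L = 76 * 6 = 456 kN-m

456 kN-m


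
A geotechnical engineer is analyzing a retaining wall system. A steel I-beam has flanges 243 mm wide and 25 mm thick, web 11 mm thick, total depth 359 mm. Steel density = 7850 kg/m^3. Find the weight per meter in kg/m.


A_flanges = 2 * 243 * 25 = 12150 mm^2
A_web = (359 - 2 * 25) * 11 = 3399 mm^2
A_total = 12150 + 3399 = 15549 mm^2 = 0.015549 m^2
Weight = rho * A = 7850 * 0.015549 = 122.0597 kg/m

122.0597 kg/m


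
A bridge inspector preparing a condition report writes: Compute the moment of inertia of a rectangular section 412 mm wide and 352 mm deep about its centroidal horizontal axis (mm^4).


I = b * h^3 / 12
= 412 * 352^3 / 12
= 412 * 43614208 / 12
= 1497421141.33 mm^4

1497421141.33 mm^4


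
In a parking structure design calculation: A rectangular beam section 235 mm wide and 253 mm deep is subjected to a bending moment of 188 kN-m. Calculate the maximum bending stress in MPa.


I = b * h^3 / 12 = 235 * 253^3 / 12 = 317137924.58 mm^4
y = h / 2 = 253 / 2 = 126.5 mm
M = 188 kN-m = 188000000.0 N-mm
sigma = M * y / I = 188000000.0 * 126.5 / 317137924.58
= 74.99 MPa

74.99 MPa


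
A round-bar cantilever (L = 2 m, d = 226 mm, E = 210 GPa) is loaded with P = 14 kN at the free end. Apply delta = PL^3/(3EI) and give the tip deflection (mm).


I = pi * d^4 / 64 = pi * 226^4 / 64 = 128057097.88 mm^4
L = 2000.0 mm, P = 14000.0 N, E = 210000.0 MPa
delta = P * L^3 / (3 * E * I)
= 14000.0 * 2000.0^3 / (3 * 210000.0 * 128057097.88)
= 1.3883 mm

1.3883 mm


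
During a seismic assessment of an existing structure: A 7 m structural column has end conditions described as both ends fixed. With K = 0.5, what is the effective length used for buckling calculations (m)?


L_eff = K * L
= 0.5 * 7
= 3.5 m

3.5 m


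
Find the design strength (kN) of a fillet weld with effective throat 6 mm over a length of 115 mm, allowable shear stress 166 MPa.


Strength = throat * length * allowable stress
= 6 * 115 * 166 N
= 114540 N
= 114.54 kN

114.54 kN


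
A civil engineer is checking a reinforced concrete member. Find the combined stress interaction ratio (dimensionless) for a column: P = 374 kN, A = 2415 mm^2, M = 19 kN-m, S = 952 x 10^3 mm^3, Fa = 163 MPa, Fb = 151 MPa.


f_a = P / A = 374000.0 / 2415 = 154.8654 MPa
f_b = M / S = 19000000.0 / 952000.0 = 19.958 MPa
Ratio = f_a / Fa + f_b / Fb
= 154.8654 / 163 + 19.958 / 151
= 1.0823 (dimensionless)

1.0823 (dimensionless)


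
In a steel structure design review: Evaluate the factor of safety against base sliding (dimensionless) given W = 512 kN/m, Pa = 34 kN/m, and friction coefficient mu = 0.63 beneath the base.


Resisting force = mu * W = 0.63 * 512 = 322.56 kN/m
FOS = Resisting / Driving = 322.56 / 34
= 9.4871 (dimensionless)

9.4871 (dimensionless)


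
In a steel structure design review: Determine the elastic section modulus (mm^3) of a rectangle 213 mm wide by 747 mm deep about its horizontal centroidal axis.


S = b * h^2 / 6
= 213 * 747^2 / 6
= 213 * 558009 / 6
= 19809319.5 mm^3

19809319.5 mm^3


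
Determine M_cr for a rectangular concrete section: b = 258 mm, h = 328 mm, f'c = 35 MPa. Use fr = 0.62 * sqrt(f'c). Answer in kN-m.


fr = 0.62 * sqrt(35) = 0.62 * 5.9161 = 3.668 MPa
I = 258 * 328^3 / 12 = 758682368.0 mm^4
y_t = 164.0 mm
M_cr = fr * I / y_t = 3.668 * 758682368.0 / 164.0 N-mm
= 16.9684 kN-m

16.9684 kN-m


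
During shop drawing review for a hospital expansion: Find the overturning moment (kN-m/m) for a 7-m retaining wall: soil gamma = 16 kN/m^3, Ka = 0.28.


Pa = 0.5 * Ka * gamma * H^2
= 0.5 * 0.28 * 16 * 7^2
= 109.76 kN/m
Arm = H / 3 = 7 / 3 = 2.3333 m
Mo = Pa * arm = Pa * H / 3 = 109.76 * 7 / 3 = 256.1067 kN-m/m

256.1067 kN-m/m


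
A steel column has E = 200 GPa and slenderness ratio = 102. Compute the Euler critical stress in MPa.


sigma_cr = pi^2 * E / lambda^2
= 9.8696 * 200000.0 / 102^2
= 9.8696 * 200000.0 / 10404
= 189.7271 MPa

189.7271 MPa


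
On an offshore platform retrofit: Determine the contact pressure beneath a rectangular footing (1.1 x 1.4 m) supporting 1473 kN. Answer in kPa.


A = 1.1 * 1.4 = 1.54 m^2
q = P / A = 1473 / 1.54
= 956.4935 kPa

956.4935 kPa


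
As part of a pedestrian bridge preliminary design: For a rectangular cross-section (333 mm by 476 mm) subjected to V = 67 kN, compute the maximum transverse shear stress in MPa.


A = b * h = 333 * 476 = 158508 mm^2
V = 67 kN = 67000.0 N
tau_max = 1.5 * V / A = 1.5 * 67000.0 / 158508
= 0.634 MPa

0.634 MPa


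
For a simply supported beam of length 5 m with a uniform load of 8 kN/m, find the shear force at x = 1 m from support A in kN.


R_A = w * L / 2 = 8 * 5 / 2 = 20.0 kN
V(x) = R_A - w * x = 20.0 - 8 * 1
= 12.0 kN

12.0 kN


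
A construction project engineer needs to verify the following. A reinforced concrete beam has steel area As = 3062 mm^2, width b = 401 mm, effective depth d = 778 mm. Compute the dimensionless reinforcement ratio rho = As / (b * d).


rho = As / (b * d)
= 3062 / (401 * 778)
= 3062 / 311978
= 0.009815 (dimensionless)

0.009815 (dimensionless)


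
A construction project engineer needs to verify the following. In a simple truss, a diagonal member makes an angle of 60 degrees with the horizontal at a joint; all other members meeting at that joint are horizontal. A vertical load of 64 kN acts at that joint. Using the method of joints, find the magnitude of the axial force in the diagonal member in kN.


At the joint, only the diagonal has a vertical component, so vertical equilibrium gives:
F * sin(60) = 64
F = 64 / sin(60)
= 64 / 0.866025
= 73.9 kN

73.9 kN


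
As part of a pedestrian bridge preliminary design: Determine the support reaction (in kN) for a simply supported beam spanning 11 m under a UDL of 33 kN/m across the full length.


Total load = w * L = 33 * 11 = 363 kN
By symmetry, each reaction R = total / 2 = 363 / 2 = 181.5 kN

181.5 kN


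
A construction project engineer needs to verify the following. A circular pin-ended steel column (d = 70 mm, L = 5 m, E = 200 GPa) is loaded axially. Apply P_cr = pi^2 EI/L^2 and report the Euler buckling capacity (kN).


I = pi * d^4 / 64 = 1178588.12 mm^4
L = 5000.0 mm
P_cr = pi^2 * E * I / L^2
= 9.8696 * 200000.0 * 1178588.12 / 5000.0^2
= 93057.59 N = 93.0576 kN

93.0576 kN


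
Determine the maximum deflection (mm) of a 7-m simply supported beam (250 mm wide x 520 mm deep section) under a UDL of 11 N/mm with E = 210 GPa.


I = 250 * 520^3 / 12 = 2929333333.33 mm^4
L = 7000.0 mm, w = 11 N/mm, E = 210000.0 MPa
delta = 5 * w * L^4 / (384 * E * I)
= 5 * 11 * 7000.0^4 / (384 * 210000.0 * 2929333333.33)
= 0.559 mm

0.559 mm


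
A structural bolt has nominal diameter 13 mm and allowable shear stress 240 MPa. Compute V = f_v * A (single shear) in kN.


A = pi * d^2 / 4 = pi * 13^2 / 4 = 132.7323 mm^2
V = f_v * A / 1000 = 240 * 132.7323 / 1000
= 31.8557 kN

31.8557 kN


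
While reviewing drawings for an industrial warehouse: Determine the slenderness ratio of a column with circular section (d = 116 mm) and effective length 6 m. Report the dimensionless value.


Radius of gyration r = d / 4 = 116 / 4 = 29.0 mm
L_eff = 6000.0 mm
Slenderness ratio = L / r = 6000.0 / 29.0 = 206.9 (dimensionless)

206.9 (dimensionless)


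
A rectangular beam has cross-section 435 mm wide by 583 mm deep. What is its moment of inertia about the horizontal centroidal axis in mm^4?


I = b * h^3 / 12
= 435 * 583^3 / 12
= 435 * 198155287 / 12
= 7183129153.75 mm^4

7183129153.75 mm^4


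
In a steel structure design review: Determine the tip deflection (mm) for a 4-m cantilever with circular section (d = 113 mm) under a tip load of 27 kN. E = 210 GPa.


I = pi * d^4 / 64 = pi * 113^4 / 64 = 8003568.62 mm^4
L = 4000.0 mm, P = 27000.0 N, E = 210000.0 MPa
delta = P * L^3 / (3 * E * I)
= 27000.0 * 4000.0^3 / (3 * 210000.0 * 8003568.62)
= 342.7043 mm

342.7043 mm


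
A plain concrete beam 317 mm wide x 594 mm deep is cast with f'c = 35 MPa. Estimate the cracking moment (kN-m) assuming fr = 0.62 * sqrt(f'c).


fr = 0.62 * sqrt(35) = 0.62 * 5.9161 = 3.668 MPa
I = 317 * 594^3 / 12 = 5536526094.0 mm^4
y_t = 297.0 mm
M_cr = fr * I / y_t = 3.668 * 5536526094.0 / 297.0 N-mm
= 68.3765 kN-m

68.3765 kN-m


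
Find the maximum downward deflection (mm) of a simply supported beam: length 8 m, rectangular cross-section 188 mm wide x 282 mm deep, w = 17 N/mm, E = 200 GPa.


I = 188 * 282^3 / 12 = 351337032.0 mm^4
L = 8000.0 mm, w = 17 N/mm, E = 200000.0 MPa
delta = 5 * w * L^4 / (384 * E * I)
= 5 * 17 * 8000.0^4 / (384 * 200000.0 * 351337032.0)
= 12.9031 mm

12.9031 mm


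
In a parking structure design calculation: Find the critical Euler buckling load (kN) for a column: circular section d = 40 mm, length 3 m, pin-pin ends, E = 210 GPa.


I = pi * d^4 / 64 = 125663.71 mm^4
L = 3000.0 mm
P_cr = pi^2 * E * I / L^2
= 9.8696 * 210000.0 * 125663.71 / 3000.0^2
= 28939.19 N = 28.9392 kN

28.9392 kN


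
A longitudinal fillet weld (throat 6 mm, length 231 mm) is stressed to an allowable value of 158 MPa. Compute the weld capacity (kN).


Strength = throat * length * allowable stress
= 6 * 231 * 158 N
= 218988 N
= 218.99 kN

218.99 kN


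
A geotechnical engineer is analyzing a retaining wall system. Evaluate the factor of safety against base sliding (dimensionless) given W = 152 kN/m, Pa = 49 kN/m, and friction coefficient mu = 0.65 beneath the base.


Resisting force = mu * W = 0.65 * 152 = 98.8 kN/m
FOS = Resisting / Driving = 98.8 / 49
= 2.0163 (dimensionless)

2.0163 (dimensionless)


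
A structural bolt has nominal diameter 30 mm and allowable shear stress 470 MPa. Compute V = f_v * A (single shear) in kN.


A = pi * d^2 / 4 = pi * 30^2 / 4 = 706.8583 mm^2
V = f_v * A / 1000 = 470 * 706.8583 / 1000
= 332.2234 kN

332.2234 kN


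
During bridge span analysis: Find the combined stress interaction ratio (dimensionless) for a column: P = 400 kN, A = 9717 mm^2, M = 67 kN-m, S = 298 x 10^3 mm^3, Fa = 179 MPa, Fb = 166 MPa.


f_a = P / A = 400000.0 / 9717 = 41.165 MPa
f_b = M / S = 67000000.0 / 298000.0 = 224.8322 MPa
Ratio = f_a / Fa + f_b / Fb
= 41.165 / 179 + 224.8322 / 166
= 1.5844 (dimensionless)

1.5844 (dimensionless)


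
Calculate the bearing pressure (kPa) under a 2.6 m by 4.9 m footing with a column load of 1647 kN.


A = 2.6 * 4.9 = 12.74 m^2
q = P / A = 1647 / 12.74
= 129.2779 kPa

129.2779 kPa


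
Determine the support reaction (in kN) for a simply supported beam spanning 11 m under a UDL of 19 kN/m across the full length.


Total load = w * L = 19 * 11 = 209 kN
By symmetry, each reaction R = total / 2 = 209 / 2 = 104.5 kN

104.5 kN


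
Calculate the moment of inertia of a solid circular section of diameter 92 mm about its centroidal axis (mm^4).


r = d / 2 = 92 / 2 = 46.0 mm
I = pi * r^4 / 4 = pi * 46.0^4 / 4
= 3516585.72 mm^4

3516585.72 mm^4


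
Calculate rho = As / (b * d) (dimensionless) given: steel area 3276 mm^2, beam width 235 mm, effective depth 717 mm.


rho = As / (b * d)
= 3276 / (235 * 717)
= 3276 / 168495
= 0.019443 (dimensionless)

0.019443 (dimensionless)


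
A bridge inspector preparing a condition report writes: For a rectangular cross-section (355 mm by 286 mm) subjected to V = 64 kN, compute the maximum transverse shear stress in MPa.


A = b * h = 355 * 286 = 101530 mm^2
V = 64 kN = 64000.0 N
tau_max = 1.5 * V / A = 1.5 * 64000.0 / 101530
= 0.9455 MPa

0.9455 MPa


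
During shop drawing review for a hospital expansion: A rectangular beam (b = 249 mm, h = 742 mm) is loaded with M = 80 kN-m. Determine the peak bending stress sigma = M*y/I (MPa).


I = b * h^3 / 12 = 249 * 742^3 / 12 = 8476758626.0 mm^4
y = h / 2 = 742 / 2 = 371.0 mm
M = 80 kN-m = 80000000.0 N-mm
sigma = M * y / I = 80000000.0 * 371.0 / 8476758626.0
= 3.5 MPa

3.5 MPa


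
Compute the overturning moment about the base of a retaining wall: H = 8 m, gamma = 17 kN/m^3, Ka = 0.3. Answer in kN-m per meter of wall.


Pa = 0.5 * Ka * gamma * H^2
= 0.5 * 0.3 * 17 * 8^2
= 163.2 kN/m
Arm = H / 3 = 8 / 3 = 2.6667 m
Mo = Pa * arm = Pa * H / 3 = 163.2 * 8 / 3 = 435.2 kN-m/m

435.2 kN-m/m


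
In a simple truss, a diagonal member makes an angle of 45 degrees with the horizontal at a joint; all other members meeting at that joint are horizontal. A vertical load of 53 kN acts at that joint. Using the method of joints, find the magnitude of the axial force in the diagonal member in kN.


At the joint, only the diagonal has a vertical component, so vertical equilibrium gives:
F * sin(45) = 53
F = 53 / sin(45)
= 53 / 0.707107
= 74.95 kN

74.95 kN


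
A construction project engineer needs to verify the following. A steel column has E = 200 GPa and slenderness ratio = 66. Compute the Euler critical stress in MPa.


sigma_cr = pi^2 * E / lambda^2
= 9.8696 * 200000.0 / 66^2
= 9.8696 * 200000.0 / 4356
= 453.1499 MPa

453.1499 MPa


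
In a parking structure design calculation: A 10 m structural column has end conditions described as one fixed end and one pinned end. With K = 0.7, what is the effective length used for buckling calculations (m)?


L_eff = K * L
= 0.7 * 10
= 7.0 m

7.0 m


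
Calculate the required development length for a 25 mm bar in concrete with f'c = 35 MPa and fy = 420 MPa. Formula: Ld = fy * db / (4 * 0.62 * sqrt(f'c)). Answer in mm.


Ld = (fy * db) / (4 * 0.62 * sqrt(f'c))
= (420 * 25) / (4 * 0.62 * sqrt(35))
= 10500 / 14.6719
= 715.65 mm

715.65 mm


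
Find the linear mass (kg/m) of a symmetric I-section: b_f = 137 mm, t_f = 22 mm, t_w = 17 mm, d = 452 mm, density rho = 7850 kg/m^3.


A_flanges = 2 * 137 * 22 = 6028 mm^2
A_web = (452 - 2 * 22) * 17 = 6936 mm^2
A_total = 6028 + 6936 = 12964 mm^2 = 0.012964 m^2
Weight = rho * A = 7850 * 0.012964 = 101.7674 kg/m

101.7674 kg/m


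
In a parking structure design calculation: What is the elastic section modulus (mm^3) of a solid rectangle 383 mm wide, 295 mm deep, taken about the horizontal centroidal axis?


S = b * h^2 / 6
= 383 * 295^2 / 6
= 383 * 87025 / 6
= 5555095.83 mm^3

5555095.83 mm^3


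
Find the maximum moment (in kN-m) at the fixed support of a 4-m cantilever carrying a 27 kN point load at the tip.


For a cantilever with a point load at the free end:
M_max = P * L = 27 * 4 = 108 kN-m

108 kN-m


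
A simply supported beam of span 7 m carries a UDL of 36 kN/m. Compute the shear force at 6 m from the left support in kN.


R_A = w * L / 2 = 36 * 7 / 2 = 126.0 kN
V(x) = R_A - w * x = 126.0 - 36 * 6
= -90.0 kN

-90.0 kN


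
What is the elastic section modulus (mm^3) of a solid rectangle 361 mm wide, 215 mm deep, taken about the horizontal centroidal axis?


S = b * h^2 / 6
= 361 * 215^2 / 6
= 361 * 46225 / 6
= 2781204.17 mm^3

2781204.17 mm^3


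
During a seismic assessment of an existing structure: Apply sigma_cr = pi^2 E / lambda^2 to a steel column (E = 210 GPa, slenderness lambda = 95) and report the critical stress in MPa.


sigma_cr = pi^2 * E / lambda^2
= 9.8696 * 210000.0 / 95^2
= 9.8696 * 210000.0 / 9025
= 229.6528 MPa

229.6528 MPa


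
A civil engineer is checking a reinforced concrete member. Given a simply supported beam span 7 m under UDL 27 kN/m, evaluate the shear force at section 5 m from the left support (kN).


R_A = w * L / 2 = 27 * 7 / 2 = 94.5 kN
V(x) = R_A - w * x = 94.5 - 27 * 5
= -40.5 kN

-40.5 kN


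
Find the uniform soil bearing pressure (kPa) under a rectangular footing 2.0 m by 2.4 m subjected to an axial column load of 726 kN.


A = 2.0 * 2.4 = 4.8 m^2
q = P / A = 726 / 4.8
= 151.25 kPa

151.25 kPa


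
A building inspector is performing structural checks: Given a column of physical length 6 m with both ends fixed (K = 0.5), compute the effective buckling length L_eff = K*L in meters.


L_eff = K * L
= 0.5 * 6
= 3.0 m

3.0 m


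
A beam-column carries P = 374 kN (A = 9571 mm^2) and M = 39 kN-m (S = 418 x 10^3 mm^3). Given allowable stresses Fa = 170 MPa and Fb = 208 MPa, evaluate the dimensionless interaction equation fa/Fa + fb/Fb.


f_a = P / A = 374000.0 / 9571 = 39.0764 MPa
f_b = M / S = 39000000.0 / 418000.0 = 93.3014 MPa
Ratio = f_a / Fa + f_b / Fb
= 39.0764 / 170 + 93.3014 / 208
= 0.6784 (dimensionless)

0.6784 (dimensionless)


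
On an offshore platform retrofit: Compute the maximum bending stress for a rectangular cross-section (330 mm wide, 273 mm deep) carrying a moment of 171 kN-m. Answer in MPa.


I = b * h^3 / 12 = 330 * 273^3 / 12 = 559526467.5 mm^4
y = h / 2 = 273 / 2 = 136.5 mm
M = 171 kN-m = 171000000.0 N-mm
sigma = M * y / I = 171000000.0 * 136.5 / 559526467.5
= 41.72 MPa

41.72 MPa


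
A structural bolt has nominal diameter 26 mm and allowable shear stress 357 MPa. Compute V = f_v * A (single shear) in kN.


A = pi * d^2 / 4 = pi * 26^2 / 4 = 530.9292 mm^2
V = f_v * A / 1000 = 357 * 530.9292 / 1000
= 189.5417 kN

189.5417 kN


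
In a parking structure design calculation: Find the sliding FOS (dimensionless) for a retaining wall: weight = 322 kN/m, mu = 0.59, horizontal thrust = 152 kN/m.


Resisting force = mu * W = 0.59 * 322 = 189.98 kN/m
FOS = Resisting / Driving = 189.98 / 152
= 1.2499 (dimensionless)

1.2499 (dimensionless)


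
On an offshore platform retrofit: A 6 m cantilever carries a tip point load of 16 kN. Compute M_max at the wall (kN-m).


For a cantilever with a point load at the free end:
M_max = P * L = 16 * 6 = 96 kN-m

96 kN-m


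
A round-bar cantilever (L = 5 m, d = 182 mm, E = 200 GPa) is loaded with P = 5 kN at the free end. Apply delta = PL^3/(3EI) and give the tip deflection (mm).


I = pi * d^4 / 64 = pi * 182^4 / 64 = 53858648.42 mm^4
L = 5000.0 mm, P = 5000.0 N, E = 200000.0 MPa
delta = P * L^3 / (3 * E * I)
= 5000.0 * 5000.0^3 / (3 * 200000.0 * 53858648.42)
= 19.3408 mm

19.3408 mm


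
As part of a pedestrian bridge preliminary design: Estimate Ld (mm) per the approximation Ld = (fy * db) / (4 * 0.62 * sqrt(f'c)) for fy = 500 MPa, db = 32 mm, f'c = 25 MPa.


Ld = (fy * db) / (4 * 0.62 * sqrt(f'c))
= (500 * 32) / (4 * 0.62 * sqrt(25))
= 16000 / 12.4
= 1290.32 mm

1290.32 mm


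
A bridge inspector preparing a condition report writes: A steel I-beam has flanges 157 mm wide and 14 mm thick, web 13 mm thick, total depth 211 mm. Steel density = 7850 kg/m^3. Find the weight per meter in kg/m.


A_flanges = 2 * 157 * 14 = 4396 mm^2
A_web = (211 - 2 * 14) * 13 = 2379 mm^2
A_total = 4396 + 2379 = 6775 mm^2 = 0.006775 m^2
Weight = rho * A = 7850 * 0.006775 = 53.1838 kg/m

53.1838 kg/m


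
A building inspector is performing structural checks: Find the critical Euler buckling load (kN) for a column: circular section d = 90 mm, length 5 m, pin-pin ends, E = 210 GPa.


I = pi * d^4 / 64 = 3220623.34 mm^4
L = 5000.0 mm
P_cr = pi^2 * E * I / L^2
= 9.8696 * 210000.0 * 3220623.34 / 5000.0^2
= 267004.74 N = 267.0047 kN

267.0047 kN
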